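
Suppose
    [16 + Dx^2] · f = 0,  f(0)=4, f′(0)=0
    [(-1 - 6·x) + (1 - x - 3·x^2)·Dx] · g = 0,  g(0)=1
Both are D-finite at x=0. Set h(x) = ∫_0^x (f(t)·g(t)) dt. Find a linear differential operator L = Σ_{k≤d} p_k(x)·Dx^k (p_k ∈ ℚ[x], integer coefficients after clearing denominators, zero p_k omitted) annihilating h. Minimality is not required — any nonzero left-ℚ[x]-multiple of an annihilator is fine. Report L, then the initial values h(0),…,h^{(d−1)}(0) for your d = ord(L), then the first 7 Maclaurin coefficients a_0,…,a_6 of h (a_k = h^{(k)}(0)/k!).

f: a_k = 4, 0, -32, 0, 128/3, 0, -1024/45, …
g: a_k = 1, 1, 4, 7, 19, 40, 97, …
h₀=f·g: eliminate ⇒ L₀, order ≤ 2·1.
h=∫₀ˣh₀: take L = L₀·Dx.
L = (-10 + 16·x + 48·x^2)·Dx + (2 + 12·x)·Dx^2 + (-1 + x + 3·x^2)·Dx^3  (order 3).
h: a_k = 0, 4, 2, -16/3, -1, -28/15, -32/9, …
ICs: h(0) = 0, h′(0) = 4, h′′(0) = 4.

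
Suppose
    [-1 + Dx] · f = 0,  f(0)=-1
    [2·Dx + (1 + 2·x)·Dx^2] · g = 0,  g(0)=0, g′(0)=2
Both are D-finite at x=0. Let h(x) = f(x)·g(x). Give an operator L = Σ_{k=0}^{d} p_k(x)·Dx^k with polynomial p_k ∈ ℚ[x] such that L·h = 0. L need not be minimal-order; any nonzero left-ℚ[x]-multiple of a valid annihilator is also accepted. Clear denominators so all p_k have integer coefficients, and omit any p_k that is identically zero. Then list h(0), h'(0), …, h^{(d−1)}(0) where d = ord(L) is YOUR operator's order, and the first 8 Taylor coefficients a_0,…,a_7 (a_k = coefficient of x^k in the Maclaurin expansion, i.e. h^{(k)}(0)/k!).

f: a_k = -1, -1, -1/2, -1/6, -1/24, -1/120, -1/720, -1/5040, …
g: a_k = 0, 2, -2, 8/3, -4, 32/5, -32/3, 128/7, …
Sym-product of L_f,L_g gives L₀ (≤ ord 2).
L = (-1 + 2·x) - 4·x·Dx + (1 + 2·x)·Dx^2  (order 2).
h: a_k = 0, -2, 0, -5/3, 2, -209/60, 53/9, -25829/2520, …
ICs: h(0) = 0, h′(0) = -2.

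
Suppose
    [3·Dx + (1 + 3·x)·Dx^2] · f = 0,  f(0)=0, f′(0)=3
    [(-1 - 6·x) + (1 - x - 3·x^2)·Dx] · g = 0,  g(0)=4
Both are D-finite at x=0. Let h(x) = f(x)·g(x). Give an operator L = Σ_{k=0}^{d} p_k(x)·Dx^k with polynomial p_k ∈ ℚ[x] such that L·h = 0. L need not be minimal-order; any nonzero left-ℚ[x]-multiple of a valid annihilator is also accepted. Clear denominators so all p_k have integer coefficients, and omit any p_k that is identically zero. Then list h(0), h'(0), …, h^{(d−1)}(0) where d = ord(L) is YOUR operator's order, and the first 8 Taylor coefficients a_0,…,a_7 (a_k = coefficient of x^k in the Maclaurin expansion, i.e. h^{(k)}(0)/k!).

f: a_k = 0, 3, -9/2, 9, -81/4, 243/5, -243/2, 2187/7, …
g: a_k = 4, 4, 16, 28, 76, 160, 388, 868, …
h₀=f·g: eliminate ⇒ L₀, order ≤ 2·1.
L = (9 + 36·x) + (-1 + 21·x + 45·x^2)·Dx + (-1 - 2·x + 6·x^2 + 9·x^3)·Dx^2  (order 2).
h: a_k = 0, 12, -6, 66, -33, 1797/5, -1128/5, 73581/35, …
ICs: h(0) = 0, h′(0) = 12.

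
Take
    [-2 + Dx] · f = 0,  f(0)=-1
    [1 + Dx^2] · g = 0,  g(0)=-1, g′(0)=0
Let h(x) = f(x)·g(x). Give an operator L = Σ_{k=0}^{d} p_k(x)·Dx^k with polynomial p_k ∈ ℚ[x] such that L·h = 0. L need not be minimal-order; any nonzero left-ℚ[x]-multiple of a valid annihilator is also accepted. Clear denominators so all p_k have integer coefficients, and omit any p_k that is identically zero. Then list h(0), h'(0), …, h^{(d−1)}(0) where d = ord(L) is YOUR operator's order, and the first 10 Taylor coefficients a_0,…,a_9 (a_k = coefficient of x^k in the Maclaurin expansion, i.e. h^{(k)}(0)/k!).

f: a_k = -1, -2, -2, -4/3, -2/3, -4/15, -4/45, -8/315, -2/315, -4/2835, …
g: a_k = -1, 0, 1/2, 0, -1/24, 0, 1/720, 0, -1/40320, 0, …
Sym-product of L_f,L_g gives L₀ (≤ ord 2).
L = 5 - 4·Dx + Dx^2  (order 2).
h: a_k = 1, 2, 3/2, 1/3, -7/24, -19/60, -13/80, -139/2520, -527/40320, -359/181440, …
ICs: h(0) = 1, h′(0) = 2.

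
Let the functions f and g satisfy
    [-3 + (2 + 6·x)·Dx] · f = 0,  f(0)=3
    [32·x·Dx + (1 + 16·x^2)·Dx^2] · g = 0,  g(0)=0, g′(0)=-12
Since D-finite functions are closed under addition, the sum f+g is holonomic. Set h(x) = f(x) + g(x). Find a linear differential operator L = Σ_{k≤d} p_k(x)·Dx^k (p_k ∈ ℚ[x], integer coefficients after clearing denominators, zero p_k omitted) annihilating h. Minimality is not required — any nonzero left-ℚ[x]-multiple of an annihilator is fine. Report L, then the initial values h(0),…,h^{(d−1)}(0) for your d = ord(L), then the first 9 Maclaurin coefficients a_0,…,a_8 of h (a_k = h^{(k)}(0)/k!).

f: a_k = 3, 9/2, -27/8, 81/16, -1215/128, 5103/256, -45927/1024, 216513/2048, -8444007/32768, …
g: a_k = 0, -12, 0, 64, 0, -3072/5, 0, 49152/7, 0, …
Weyl lclm of L_f,L_g ⇒ L₀ (ord ≤ 3).
L = (-192 - 1440·x + 9216·x^2 + 13824·x^3)·Dx + (-155 - 768·x + 4128·x^2 + 36864·x^3 + 48384·x^4)·Dx^2 + (-6 + 110·x + 576·x^2 + 2624·x^3 + 10752·x^4 + 13824·x^5)·Dx^3  (order 3).
h: a_k = 3, -15/2, -27/8, 1105/16, -1215/128, -760917/1280, -45927/1024, 102178887/14336, -8444007/32768, …
ICs: h(0) = 3, h′(0) = -15/2, h′′(0) = -27/4.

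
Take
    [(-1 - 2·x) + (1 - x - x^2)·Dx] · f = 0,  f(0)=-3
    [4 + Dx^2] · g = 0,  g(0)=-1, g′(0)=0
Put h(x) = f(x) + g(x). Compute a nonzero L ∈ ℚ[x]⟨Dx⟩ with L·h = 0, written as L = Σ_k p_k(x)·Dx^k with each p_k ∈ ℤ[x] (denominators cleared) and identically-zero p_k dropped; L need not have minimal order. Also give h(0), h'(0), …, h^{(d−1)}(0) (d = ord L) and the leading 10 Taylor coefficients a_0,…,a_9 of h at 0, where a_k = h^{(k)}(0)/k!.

L = (44 + 96·x + 32·x^2 + 48·x^3 + 40·x^4 + 16·x^5) + (-16 + 20·x + 8·x^2 - 16·x^3 + 12·x^4 + 24·x^5 + 8·x^6)·Dx + (11 + 24·x + 8·x^2 + 12·x^3 + 10·x^4 + 4·x^5)·Dx^2 + (-4 + 5·x + 2·x^2 - 4·x^3 + 3·x^4 + 6·x^5 + 2·x^6)·Dx^3  (order 3).
h: a_k = -4, -3, -4, -9, -47/3, -24, -1751/45, -63, -32132/315, -165, …
ICs: h(0) = -4, h′(0) = -3, h′′(0) = -8.

f: a_k = -3, -3, -6, -9, -15, -24, -39, -63, -102, -165, …
g: a_k = -1, 0, 2, 0, -2/3, 0, 4/45, 0, -2/315, 0, …
Sum ⇒ L₀ = lclm(L_f,L_g) in ℚ(x)⟨Dx⟩.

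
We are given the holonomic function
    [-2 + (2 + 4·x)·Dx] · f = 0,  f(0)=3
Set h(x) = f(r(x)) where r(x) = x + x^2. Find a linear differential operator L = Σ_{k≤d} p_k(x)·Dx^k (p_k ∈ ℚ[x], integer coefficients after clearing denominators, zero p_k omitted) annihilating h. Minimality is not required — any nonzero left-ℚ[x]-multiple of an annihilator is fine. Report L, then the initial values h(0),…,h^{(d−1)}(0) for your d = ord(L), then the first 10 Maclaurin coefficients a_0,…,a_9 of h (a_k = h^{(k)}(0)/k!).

L = (-1 - 2·x) + (1 + 2·x + 2·x^2)·Dx  (order 1).
h: a_k = 3, 3, 3/2, -3/2, 9/8, -3/8, -9/16, 21/16, -183/128, 81/128, …
ICs: h(0) = 3.

f: a_k = 3, 3, -3/2, 3/2, -15/8, 21/8, -63/16, 99/16, -1287/128, 2145/128, …
Substitute x→r, Dx→(1/r')Dx; clear ⇒ L₀.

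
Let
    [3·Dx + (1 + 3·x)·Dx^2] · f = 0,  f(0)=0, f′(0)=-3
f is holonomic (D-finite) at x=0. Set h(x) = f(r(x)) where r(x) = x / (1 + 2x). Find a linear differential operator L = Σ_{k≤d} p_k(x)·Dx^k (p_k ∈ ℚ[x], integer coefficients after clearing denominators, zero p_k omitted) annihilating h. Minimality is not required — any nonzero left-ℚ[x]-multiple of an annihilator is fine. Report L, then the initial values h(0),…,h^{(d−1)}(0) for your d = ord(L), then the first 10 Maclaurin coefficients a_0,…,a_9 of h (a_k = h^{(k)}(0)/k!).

L = (7 + 20·x)·Dx + (1 + 7·x + 10·x^2)·Dx^2  (order 2).
h: a_k = 0, -3, 21/2, -39, 609/4, -3093/5, 5187/2, -77997/7, 390369/8, -216957, …
ICs: h(0) = 0, h′(0) = -3.

f: a_k = 0, -3, 9/2, -9, 81/4, -243/5, 243/2, -2187/7, 6561/8, -2187, …
L₀ from L_f via x↦r, Dx↦r'^{-1}Dx.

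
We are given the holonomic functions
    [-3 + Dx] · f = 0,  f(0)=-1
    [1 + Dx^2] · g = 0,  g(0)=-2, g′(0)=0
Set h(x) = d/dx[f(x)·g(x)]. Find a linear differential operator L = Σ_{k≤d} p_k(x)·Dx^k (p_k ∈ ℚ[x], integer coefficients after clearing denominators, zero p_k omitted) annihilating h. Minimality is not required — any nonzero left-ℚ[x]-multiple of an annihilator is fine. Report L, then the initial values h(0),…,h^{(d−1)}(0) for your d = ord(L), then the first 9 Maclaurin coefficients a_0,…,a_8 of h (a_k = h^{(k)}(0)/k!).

f: a_k = -1, -3, -9/2, -9/2, -27/8, -81/40, -81/80, -243/560, -729/4480, …
g: a_k = -2, 0, 1, 0, -1/12, 0, 1/360, 0, -1/20160, …
Sym-product of L_f,L_g gives L₀ (≤ ord 2).
Differentiate: ansatz ord ≤ ord L₀ ⇒ L.
L = 10 - 6·Dx + Dx^2  (order 2).
h: a_k = 6, 16, 18, 28/3, -1, -88/15, -83/15, -1054/315, -213/140, …
ICs: h(0) = 6, h′(0) = 16.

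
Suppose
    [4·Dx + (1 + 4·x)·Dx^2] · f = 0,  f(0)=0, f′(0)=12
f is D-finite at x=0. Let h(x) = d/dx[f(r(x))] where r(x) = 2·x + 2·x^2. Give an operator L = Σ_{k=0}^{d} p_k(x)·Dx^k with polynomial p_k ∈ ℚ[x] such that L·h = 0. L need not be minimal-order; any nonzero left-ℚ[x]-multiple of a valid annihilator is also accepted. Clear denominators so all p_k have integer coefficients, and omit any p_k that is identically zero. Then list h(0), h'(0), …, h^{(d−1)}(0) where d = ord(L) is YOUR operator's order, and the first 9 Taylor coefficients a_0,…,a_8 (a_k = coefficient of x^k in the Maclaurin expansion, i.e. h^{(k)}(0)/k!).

L = (6 + 16·x + 16·x^2) + (1 + 10·x + 24·x^2 + 16·x^3)·Dx  (order 1).
h: a_k = 24, -144, 960, -6528, 44544, -304128, 2076672, -14180352, 96829440, …
ICs: h(0) = 24.

f: a_k = 0, 12, -24, 64, -192, 3072/5, -2048, 49152/7, -24576, …
h₀=f(r): pull back L_f along r ⇒ L₀.
h₀' ⇒ L via d/dx closure of L₀.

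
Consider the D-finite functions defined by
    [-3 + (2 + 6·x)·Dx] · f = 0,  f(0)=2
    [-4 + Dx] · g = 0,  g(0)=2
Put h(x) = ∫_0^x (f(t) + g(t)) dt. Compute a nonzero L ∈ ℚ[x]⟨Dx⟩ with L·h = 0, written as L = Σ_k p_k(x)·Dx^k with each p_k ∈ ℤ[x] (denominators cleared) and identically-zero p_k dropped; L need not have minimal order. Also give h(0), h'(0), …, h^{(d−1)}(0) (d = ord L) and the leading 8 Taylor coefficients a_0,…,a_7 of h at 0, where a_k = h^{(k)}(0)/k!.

L = (132 + 288·x)·Dx + (-73 - 384·x - 576·x^2)·Dx^2 + (10 + 78·x + 144·x^2)·Dx^3  (order 3).
h: a_k = 0, 4, 11/2, 55/12, 593/96, 2881/960, 58283/11520, -426761/161280, …
ICs: h(0) = 0, h′(0) = 4, h′′(0) = 11.

f: a_k = 2, 3, -9/4, 27/8, -405/64, 1701/128, -15309/512, 72171/1024, …
g: a_k = 2, 8, 16, 64/3, 64/3, 256/15, 512/45, 2048/315, …
h₀=f+g: left-lcm gives L₀, ord ≤ 2.
Integrate: L := L₀·Dx.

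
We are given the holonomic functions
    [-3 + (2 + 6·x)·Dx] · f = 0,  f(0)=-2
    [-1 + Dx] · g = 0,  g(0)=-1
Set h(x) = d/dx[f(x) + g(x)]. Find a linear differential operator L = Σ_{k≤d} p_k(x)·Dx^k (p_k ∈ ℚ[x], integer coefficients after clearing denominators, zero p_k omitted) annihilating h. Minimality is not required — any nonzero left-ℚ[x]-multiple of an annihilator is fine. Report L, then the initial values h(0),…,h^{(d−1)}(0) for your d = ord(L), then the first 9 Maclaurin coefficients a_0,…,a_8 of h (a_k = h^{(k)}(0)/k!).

f: a_k = -2, -3, 9/4, -27/8, 405/64, -1701/128, 15309/512, -72171/1024, 2814669/16384, …
g: a_k = -1, -1, -1/2, -1/6, -1/24, -1/120, -1/720, -1/5040, -1/40320, …
f+g: L₀ = lclm(L_f,L_g), ord ≤ 1+1.
Differentiate: ansatz ord ≤ ord L₀ ⇒ L.
L = (-33 - 18·x) + (23 - 24·x - 36·x^2)·Dx + (10 + 42·x + 36·x^2)·Dx^2  (order 2).
h: a_k = -4, 7/2, -85/8, 1207/48, -25531/384, 688873/3840, -22733929/46080, 886620607/645120, -39897933331/10321920, …
ICs: h(0) = -4, h′(0) = 7/2.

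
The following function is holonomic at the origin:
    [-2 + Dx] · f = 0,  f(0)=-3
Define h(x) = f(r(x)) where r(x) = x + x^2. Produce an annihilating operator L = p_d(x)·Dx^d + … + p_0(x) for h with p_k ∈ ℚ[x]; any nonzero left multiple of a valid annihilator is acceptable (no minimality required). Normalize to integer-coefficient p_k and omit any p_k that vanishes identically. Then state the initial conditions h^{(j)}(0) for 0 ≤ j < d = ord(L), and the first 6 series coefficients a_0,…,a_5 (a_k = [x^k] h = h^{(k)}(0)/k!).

f: a_k = -3, -6, -6, -4, -2, -4/5, …
f∘r: x↦r, Dx↦Dx/r' in L_f ⇒ L₀.
L = (-2 - 4·x) + Dx  (order 1).
h: a_k = -3, -6, -12, -16, -20, -104/5, …
ICs: h(0) = -3.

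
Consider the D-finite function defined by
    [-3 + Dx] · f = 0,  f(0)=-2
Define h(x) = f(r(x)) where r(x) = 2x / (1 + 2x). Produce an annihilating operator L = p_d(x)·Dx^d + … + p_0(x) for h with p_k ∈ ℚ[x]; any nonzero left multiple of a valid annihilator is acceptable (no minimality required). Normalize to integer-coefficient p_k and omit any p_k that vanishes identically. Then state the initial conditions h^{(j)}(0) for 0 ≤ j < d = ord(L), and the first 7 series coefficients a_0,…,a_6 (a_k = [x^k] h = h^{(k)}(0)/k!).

f: a_k = -2, -6, -9, -9, -27/4, -81/20, -81/40, …
Substitute x→r, Dx→(1/r')Dx; clear ⇒ L₀.
L = -6 + (1 + 4·x + 4·x^2)·Dx  (order 1).
h: a_k = -2, -12, -12, 24, -12, -168/5, 552/5, …
ICs: h(0) = -2.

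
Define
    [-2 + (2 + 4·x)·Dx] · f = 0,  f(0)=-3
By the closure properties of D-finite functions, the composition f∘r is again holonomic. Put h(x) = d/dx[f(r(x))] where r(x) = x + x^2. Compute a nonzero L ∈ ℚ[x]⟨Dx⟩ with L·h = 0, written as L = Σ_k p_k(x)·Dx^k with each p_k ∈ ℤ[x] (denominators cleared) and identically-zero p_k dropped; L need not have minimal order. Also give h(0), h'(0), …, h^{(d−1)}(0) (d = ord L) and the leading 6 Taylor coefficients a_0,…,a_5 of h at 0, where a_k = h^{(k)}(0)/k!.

L = 1 + (-1 - 4·x - 6·x^2 - 4·x^3)·Dx  (order 1).
h: a_k = -3, -3, 9/2, -9/2, 15/8, 27/8, …
ICs: h(0) = -3.

f: a_k = -3, -3, 3/2, -3/2, 15/8, -21/8, …
L₀ from L_f via x↦r, Dx↦r'^{-1}Dx.
h=h₀': d/dx-closure on L₀ ⇒ L.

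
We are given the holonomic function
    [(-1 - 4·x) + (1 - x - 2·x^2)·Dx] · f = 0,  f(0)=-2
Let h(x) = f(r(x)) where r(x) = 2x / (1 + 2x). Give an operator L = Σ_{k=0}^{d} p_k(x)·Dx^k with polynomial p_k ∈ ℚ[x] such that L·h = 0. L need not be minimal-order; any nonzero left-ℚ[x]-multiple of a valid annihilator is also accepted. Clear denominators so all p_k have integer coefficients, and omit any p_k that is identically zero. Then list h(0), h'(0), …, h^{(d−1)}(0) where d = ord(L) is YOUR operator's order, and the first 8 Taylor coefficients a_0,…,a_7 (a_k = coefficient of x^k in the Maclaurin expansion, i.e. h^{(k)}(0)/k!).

L = (2 + 20·x) + (-1 - 4·x + 4·x^2 + 16·x^3)·Dx  (order 1).
h: a_k = -2, -4, -16, 0, -128, 256, -1536, 5120, …
ICs: h(0) = -2.

f: a_k = -2, -2, -6, -10, -22, -42, -86, -170, …
Substitute x→r, Dx→(1/r')Dx; clear ⇒ L₀.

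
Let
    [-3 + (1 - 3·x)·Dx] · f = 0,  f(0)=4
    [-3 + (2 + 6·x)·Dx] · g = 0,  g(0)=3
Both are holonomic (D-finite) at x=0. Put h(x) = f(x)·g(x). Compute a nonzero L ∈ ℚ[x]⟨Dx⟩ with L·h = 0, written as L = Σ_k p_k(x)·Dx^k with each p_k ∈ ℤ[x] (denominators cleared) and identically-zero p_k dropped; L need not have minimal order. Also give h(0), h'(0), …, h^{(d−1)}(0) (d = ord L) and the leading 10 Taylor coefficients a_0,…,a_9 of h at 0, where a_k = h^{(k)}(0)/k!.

L = (9 + 9·x) + (-2 + 18·x^2)·Dx  (order 1).
h: a_k = 12, 54, 297/2, 1863/4, 43497/32, 266085/64, 3147093/256, 19099071/512, 908311401/8192, 5492088441/16384, …
ICs: h(0) = 12.

f: a_k = 4, 12, 36, 108, 324, 972, 2916, 8748, 26244, 78732, …
g: a_k = 3, 9/2, -27/8, 81/16, -1215/128, 5103/256, -45927/1024, 216513/2048, -8444007/32768, 42220035/65536, …
L₀ := L_f ⊗_s L_g (sym. prod.), ord ≤ 1.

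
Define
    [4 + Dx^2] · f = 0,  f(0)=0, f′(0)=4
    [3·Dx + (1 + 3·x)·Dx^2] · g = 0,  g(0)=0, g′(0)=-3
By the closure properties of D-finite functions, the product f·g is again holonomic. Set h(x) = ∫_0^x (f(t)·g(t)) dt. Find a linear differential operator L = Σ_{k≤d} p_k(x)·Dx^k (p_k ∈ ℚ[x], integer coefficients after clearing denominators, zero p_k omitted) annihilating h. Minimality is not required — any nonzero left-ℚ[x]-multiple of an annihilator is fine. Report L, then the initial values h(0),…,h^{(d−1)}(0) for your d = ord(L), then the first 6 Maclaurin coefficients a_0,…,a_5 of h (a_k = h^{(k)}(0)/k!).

f: a_k = 0, 4, 0, -8/3, 0, 8/15, …
g: a_k = 0, -3, 9/2, -9, 81/4, -243/5, …
h₀=f·g: eliminate ⇒ L₀, order ≤ 2·2.
Integrate: L := L₀·Dx.
L = (-1112 - 1248·x + 7344·x^2 + 27648·x^3 + 20736·x^4)·Dx + (-48 + 2160·x + 10368·x^2 + 10368·x^3)·Dx^2 + (-250 + 240·x + 4968·x^2 + 13824·x^3 + 10368·x^4)·Dx^3 + (-12 + 540·x + 2592·x^2 + 2592·x^3)·Dx^4 + (7 + 138·x + 783·x^2 + 1728·x^3 + 1296·x^4)·Dx^5  (order 5).
h: a_k = 0, 0, 0, -4, 9/2, -28/5, …
ICs: h(0) = 0, h′(0) = 0, h′′(0) = 0, h′′′(0) = -24, h′′′′(0) = 108.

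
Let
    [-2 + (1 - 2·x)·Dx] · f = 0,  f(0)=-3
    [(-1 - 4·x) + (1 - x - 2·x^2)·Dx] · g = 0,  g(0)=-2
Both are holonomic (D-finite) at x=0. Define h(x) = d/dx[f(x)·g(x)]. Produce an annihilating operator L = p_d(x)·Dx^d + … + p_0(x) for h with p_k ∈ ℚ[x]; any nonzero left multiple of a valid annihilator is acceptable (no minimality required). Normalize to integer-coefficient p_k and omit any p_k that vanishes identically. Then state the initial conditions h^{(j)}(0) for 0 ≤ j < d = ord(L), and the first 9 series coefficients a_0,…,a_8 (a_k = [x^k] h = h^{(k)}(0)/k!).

L = (6 + 16·x + 16·x^2) + (-1 - x + 4·x^2 + 4·x^3)·Dx  (order 1).
h: a_k = 18, 108, 414, 1368, 4050, 11268, 29862, 76464, 190458, …
ICs: h(0) = 18.

f: a_k = -3, -6, -12, -24, -48, -96, -192, -384, -768, …
g: a_k = -2, -2, -6, -10, -22, -42, -86, -170, -342, …
Sym-product of L_f,L_g gives L₀ (≤ ord 1).
Derive L from L₀ (diff closure).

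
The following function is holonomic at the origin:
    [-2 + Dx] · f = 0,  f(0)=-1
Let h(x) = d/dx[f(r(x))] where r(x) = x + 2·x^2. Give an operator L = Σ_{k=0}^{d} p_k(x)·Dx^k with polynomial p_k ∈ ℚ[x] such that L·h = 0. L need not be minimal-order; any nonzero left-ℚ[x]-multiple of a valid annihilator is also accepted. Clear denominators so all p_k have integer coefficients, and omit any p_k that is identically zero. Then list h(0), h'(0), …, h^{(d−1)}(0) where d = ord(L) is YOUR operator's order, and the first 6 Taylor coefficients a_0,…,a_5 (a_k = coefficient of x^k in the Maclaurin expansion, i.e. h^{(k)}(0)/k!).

L = (6 + 16·x + 32·x^2) + (-1 - 4·x)·Dx  (order 1).
h: a_k = -2, -12, -28, -200/3, -108, -2648/15, …
ICs: h(0) = -2.

f: a_k = -1, -2, -2, -4/3, -2/3, -4/15, …
L₀ from L_f via x↦r, Dx↦r'^{-1}Dx.
Derive L from L₀ (diff closure).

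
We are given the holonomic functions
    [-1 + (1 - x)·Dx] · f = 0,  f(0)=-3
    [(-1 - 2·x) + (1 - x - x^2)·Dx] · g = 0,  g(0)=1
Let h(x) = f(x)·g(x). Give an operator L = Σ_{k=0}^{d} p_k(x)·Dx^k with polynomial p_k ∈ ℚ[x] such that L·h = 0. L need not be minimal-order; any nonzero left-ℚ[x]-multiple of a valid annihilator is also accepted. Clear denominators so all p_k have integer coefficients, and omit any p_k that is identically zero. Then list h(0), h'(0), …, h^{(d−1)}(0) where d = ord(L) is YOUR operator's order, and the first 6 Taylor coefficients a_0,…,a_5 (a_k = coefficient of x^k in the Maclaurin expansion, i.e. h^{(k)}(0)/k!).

L = (-2 + 3·x^2) + (1 - 2·x + x^3)·Dx  (order 1).
h: a_k = -3, -6, -12, -21, -36, -60, …
ICs: h(0) = -3.

f: a_k = -3, -3, -3, -3, -3, -3, …
g: a_k = 1, 1, 2, 3, 5, 8, …
f·g: L₀ = L_f ⊗_s L_g, ord ≤ 1·1.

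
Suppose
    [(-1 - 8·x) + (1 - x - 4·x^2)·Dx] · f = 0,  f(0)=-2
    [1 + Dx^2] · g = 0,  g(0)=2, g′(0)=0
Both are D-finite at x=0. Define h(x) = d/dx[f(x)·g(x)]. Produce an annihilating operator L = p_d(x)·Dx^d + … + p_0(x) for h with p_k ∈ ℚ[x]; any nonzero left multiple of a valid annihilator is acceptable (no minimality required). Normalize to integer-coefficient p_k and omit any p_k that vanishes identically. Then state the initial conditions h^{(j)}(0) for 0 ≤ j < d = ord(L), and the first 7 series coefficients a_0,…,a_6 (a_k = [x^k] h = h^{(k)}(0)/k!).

L = (159 - 2·x - 7·x^2 + 8·x^3 + 16·x^4) + (22 + 178·x + 24·x^2 + 64·x^3)·Dx + (-7 + 6·x + 25·x^2 + 8·x^3 + 16·x^4)·Dx^2  (order 2).
h: a_k = -4, -36, -102, -1274/3, -7265/6, -120029/30, -2060723/180, …
ICs: h(0) = -4, h′(0) = -36.

f: a_k = -2, -2, -10, -18, -58, -130, -362, …
g: a_k = 2, 0, -1, 0, 1/12, 0, -1/360, …
Sym-product of L_f,L_g gives L₀ (≤ ord 2).
h=h₀': d/dx-closure on L₀ ⇒ L.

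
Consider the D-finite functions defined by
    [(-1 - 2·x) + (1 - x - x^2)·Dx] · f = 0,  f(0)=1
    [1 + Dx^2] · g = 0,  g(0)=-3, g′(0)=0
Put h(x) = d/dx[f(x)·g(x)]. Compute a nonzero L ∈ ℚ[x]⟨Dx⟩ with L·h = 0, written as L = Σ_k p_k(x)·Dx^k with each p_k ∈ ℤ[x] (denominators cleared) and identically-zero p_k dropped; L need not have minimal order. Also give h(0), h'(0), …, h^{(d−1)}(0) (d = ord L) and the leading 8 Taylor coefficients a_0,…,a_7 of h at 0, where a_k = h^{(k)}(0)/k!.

f: a_k = 1, 1, 2, 3, 5, 8, 13, 21, …
g: a_k = -3, 0, 3/2, 0, -1/8, 0, 1/240, 0, …
Sym-product of L_f,L_g gives L₀ (≤ ord 2).
Derive L from L₀ (diff closure).
L = (3 - 2·x - x^2 + 2·x^3 + x^4) + (4 + 10·x + 6·x^2 + 4·x^3)·Dx + (-1 + x^2 + 2·x^3 + x^4)·Dx^2  (order 2).
h: a_k = -3, -9, -45/2, -97/2, -785/8, -7619/40, -86303/240, -372363/560, …
ICs: h(0) = -3, h′(0) = -9.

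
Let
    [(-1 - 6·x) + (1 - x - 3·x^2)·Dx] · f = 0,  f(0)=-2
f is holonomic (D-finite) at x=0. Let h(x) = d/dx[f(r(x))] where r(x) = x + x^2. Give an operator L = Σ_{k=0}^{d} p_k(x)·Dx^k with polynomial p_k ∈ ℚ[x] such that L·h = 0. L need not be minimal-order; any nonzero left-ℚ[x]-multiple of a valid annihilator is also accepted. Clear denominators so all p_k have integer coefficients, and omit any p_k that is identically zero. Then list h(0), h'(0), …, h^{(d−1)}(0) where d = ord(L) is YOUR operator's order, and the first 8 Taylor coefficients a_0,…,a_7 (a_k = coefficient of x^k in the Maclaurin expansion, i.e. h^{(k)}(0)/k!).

f: a_k = -2, -2, -8, -14, -38, -80, -194, -434, …
f∘r: x↦r, Dx↦Dx/r' in L_f ⇒ L₀.
h=h₀': d/dx-closure on L₀ ⇒ L.
L = (10 + 60·x + 168·x^2 + 396·x^3 + 648·x^4 + 540·x^5 + 180·x^6) + (-1 - 7·x - 6·x^2 + 44·x^3 + 135·x^4 + 180·x^5 + 126·x^6 + 36·x^7)·Dx  (order 1).
h: a_k = -2, -20, -90, -352, -1370, -5016, -17850, -62416, …
ICs: h(0) = -2.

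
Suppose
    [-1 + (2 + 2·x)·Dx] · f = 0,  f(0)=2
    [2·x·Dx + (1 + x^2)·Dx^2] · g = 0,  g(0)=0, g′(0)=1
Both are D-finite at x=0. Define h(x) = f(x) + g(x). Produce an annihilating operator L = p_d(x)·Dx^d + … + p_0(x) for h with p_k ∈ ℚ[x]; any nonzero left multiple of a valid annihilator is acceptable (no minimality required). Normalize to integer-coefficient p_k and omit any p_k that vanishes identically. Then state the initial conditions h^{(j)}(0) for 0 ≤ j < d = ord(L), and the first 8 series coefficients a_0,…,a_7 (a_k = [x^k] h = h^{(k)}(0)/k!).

L = (-4 - 10·x + 12·x^2 + 6·x^3)·Dx + (-11 - 16·x + 10·x^2 + 48·x^3 + 21·x^4)·Dx^2 + (-2 + 6·x + 12·x^2 + 12·x^3 + 14·x^4 + 6·x^5)·Dx^3  (order 3).
h: a_k = 2, 2, -1/4, -5/24, -5/64, 163/640, -21/512, -793/7168, …
ICs: h(0) = 2, h′(0) = 2, h′′(0) = -1/2.

f: a_k = 2, 1, -1/4, 1/8, -5/64, 7/128, -21/512, 33/1024, …
g: a_k = 0, 1, 0, -1/3, 0, 1/5, 0, -1/7, …
Weyl lclm of L_f,L_g ⇒ L₀ (ord ≤ 3).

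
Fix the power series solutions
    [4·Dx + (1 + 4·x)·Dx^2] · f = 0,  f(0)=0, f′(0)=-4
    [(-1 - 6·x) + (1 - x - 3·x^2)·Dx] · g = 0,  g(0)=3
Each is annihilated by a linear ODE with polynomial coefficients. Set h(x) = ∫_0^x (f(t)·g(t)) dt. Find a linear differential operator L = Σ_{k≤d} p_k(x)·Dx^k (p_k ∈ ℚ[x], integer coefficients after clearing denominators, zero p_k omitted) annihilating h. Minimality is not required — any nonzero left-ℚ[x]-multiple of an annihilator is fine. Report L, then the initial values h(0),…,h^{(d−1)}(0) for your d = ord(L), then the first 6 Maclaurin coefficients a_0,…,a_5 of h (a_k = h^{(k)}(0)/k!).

L = (10 + 48·x)·Dx + (-2 + 24·x + 60·x^2)·Dx^2 + (-1 - 3·x + 7·x^2 + 12·x^3)·Dx^3  (order 3).
h: a_k = 0, 0, -6, 4, -22, 28, …
ICs: h(0) = 0, h′(0) = 0, h′′(0) = -12.

f: a_k = 0, -4, 8, -64/3, 64, -1024/5, …
g: a_k = 3, 3, 12, 21, 57, 120, …
Sym-product of L_f,L_g gives L₀ (≤ ord 2).
h=∫₀ˣh₀: take L = L₀·Dx.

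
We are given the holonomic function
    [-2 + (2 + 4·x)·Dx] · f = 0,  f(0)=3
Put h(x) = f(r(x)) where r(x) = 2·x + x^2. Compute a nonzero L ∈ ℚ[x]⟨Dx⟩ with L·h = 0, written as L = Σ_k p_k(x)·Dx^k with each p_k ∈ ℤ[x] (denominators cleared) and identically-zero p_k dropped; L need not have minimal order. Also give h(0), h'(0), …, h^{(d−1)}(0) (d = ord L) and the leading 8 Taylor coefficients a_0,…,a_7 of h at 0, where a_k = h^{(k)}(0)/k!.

f: a_k = 3, 3, -3/2, 3/2, -15/8, 21/8, -63/16, 99/16, …
f∘r: x↦r, Dx↦Dx/r' in L_f ⇒ L₀.
L = (-2 - 2·x) + (1 + 4·x + 2·x^2)·Dx  (order 1).
h: a_k = 3, 6, -3, 6, -27/2, 33, -171/2, 231, …
ICs: h(0) = 3.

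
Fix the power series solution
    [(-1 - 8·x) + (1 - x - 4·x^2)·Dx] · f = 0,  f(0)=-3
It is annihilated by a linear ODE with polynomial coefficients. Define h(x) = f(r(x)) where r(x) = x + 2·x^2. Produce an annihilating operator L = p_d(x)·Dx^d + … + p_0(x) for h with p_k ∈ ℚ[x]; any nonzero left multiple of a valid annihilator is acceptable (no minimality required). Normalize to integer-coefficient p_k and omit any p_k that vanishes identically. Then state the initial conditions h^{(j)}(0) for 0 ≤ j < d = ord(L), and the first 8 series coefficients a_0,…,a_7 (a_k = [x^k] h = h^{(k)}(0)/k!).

f: a_k = -3, -3, -15, -27, -87, -195, -543, -1323, …
L₀ from L_f via x↦r, Dx↦r'^{-1}Dx.
L = (1 + 12·x + 48·x^2 + 64·x^3) + (-1 + x + 6·x^2 + 16·x^3 + 16·x^4)·Dx  (order 1).
h: a_k = -3, -3, -21, -87, -309, -1215, -4797, -18423, …
ICs: h(0) = -3.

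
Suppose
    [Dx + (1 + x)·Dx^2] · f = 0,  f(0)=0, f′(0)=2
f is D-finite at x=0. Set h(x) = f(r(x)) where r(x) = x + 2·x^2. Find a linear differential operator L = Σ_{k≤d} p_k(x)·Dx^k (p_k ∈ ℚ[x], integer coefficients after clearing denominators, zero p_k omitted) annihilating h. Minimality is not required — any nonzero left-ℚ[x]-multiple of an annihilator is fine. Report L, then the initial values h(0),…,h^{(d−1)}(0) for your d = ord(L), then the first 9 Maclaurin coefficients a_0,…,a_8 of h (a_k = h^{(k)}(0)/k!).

f: a_k = 0, 2, -1, 2/3, -1/2, 2/5, -1/3, 2/7, -1/4, …
f∘r: x↦r, Dx↦Dx/r' in L_f ⇒ L₀.
L = (-3 + 4·x + 8·x^2)·Dx + (1 + 5·x + 6·x^2 + 8·x^3)·Dx^2  (order 2).
h: a_k = 0, 2, 3, -10/3, -1/2, 22/5, -3, -26/7, 31/4, …
ICs: h(0) = 0, h′(0) = 2.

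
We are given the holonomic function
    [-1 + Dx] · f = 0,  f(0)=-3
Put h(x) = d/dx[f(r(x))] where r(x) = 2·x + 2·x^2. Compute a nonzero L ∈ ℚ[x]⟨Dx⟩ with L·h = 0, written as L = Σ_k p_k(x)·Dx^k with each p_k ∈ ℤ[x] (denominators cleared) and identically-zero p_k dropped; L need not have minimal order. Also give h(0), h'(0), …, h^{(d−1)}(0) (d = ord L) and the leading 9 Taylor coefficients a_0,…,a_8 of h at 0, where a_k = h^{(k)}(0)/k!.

f: a_k = -3, -3, -3/2, -1/2, -1/8, -1/40, -1/240, -1/1680, -1/13440, …
Substitute x→r, Dx→(1/r')Dx; clear ⇒ L₀.
h=h₀': d/dx-closure on L₀ ⇒ L.
L = (4 + 8·x + 8·x^2) + (-1 - 2·x)·Dx  (order 1).
h: a_k = -6, -24, -48, -80, -104, -608/5, -1856/15, -12224/105, -2096/21, …
ICs: h(0) = -6.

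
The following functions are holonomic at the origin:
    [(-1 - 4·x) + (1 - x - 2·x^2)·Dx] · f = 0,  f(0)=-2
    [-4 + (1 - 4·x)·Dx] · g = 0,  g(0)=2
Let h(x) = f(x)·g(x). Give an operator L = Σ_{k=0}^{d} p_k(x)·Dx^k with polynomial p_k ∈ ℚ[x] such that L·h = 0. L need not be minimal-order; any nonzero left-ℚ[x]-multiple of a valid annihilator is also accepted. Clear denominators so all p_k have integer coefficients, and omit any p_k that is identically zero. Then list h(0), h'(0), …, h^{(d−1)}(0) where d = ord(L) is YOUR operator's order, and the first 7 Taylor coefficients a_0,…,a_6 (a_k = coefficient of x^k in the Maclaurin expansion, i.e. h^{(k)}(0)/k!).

f: a_k = -2, -2, -6, -10, -22, -42, -86, …
g: a_k = 2, 8, 32, 128, 512, 2048, 8192, …
f·g: L₀ = L_f ⊗_s L_g, ord ≤ 1·1.
L = (-5 + 4·x + 24·x^2) + (1 - 5·x + 2·x^2 + 8·x^3)·Dx  (order 1).
h: a_k = -4, -20, -92, -388, -1596, -6468, -26044, …
ICs: h(0) = -4.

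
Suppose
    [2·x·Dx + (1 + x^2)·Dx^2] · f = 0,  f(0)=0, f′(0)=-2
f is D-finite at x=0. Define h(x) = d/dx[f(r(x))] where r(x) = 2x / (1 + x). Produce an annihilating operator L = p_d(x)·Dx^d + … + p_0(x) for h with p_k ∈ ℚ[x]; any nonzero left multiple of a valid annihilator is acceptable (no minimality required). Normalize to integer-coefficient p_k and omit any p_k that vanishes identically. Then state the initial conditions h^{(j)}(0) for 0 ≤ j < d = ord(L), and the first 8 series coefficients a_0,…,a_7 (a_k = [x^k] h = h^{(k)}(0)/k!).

f: a_k = 0, -2, 0, 2/3, 0, -2/5, 0, 2/7, …
Change of var in L_f (x↦r) gives L₀.
Derive L from L₀ (diff closure).
L = (2 + 10·x) + (1 + 2·x + 5·x^2)·Dx  (order 1).
h: a_k = -4, 8, 4, -48, 76, 88, -556, 672, …
ICs: h(0) = -4.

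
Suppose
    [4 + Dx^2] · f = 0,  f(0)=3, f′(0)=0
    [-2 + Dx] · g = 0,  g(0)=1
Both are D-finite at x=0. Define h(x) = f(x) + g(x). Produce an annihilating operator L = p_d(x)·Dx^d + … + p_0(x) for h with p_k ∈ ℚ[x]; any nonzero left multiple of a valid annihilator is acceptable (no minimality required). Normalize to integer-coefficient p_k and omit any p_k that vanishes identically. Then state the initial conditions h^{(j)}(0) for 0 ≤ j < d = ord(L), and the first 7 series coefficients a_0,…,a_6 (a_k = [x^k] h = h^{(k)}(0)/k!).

f: a_k = 3, 0, -6, 0, 2, 0, -4/15, …
g: a_k = 1, 2, 2, 4/3, 2/3, 4/15, 4/45, …
h₀=f+g: left-lcm gives L₀, ord ≤ 3.
L = -8 + 4·Dx - 2·Dx^2 + Dx^3  (order 3).
h: a_k = 4, 2, -4, 4/3, 8/3, 4/15, -8/45, …
ICs: h(0) = 4, h′(0) = 2, h′′(0) = -8.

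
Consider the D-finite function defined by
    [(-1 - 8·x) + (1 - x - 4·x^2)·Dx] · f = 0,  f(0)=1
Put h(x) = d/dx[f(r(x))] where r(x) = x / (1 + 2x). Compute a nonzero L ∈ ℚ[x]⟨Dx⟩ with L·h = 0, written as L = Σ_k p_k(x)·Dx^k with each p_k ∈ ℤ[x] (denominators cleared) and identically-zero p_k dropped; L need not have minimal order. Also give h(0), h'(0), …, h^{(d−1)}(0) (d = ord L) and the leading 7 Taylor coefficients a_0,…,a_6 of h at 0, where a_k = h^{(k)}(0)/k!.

f: a_k = 1, 1, 5, 9, 29, 65, 181, …
h₀=f(r): pull back L_f along r ⇒ L₀.
h=h₀': d/dx-closure on L₀ ⇒ L.
L = (6 + 12·x + 72·x^2 + 80·x^3) + (-1 - 15·x - 54·x^2 - 36·x^3 + 40·x^4)·Dx  (order 1).
h: a_k = 1, 6, -21, 108, -475, 2034, -8449, …
ICs: h(0) = 1.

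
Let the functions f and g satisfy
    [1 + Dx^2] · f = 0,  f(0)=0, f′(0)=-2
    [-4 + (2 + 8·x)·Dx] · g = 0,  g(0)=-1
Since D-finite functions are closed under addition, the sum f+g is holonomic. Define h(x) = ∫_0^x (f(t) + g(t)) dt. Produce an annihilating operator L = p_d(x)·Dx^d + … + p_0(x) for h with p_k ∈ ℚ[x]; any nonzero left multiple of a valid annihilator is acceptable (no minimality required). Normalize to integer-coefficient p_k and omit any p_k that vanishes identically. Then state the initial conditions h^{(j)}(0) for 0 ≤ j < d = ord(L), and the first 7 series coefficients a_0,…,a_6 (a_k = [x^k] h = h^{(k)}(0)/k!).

L = (-26 - 16·x - 32·x^2)·Dx + (-3 - 4·x + 48·x^2 + 64·x^3)·Dx^2 + (-26 - 16·x - 32·x^2)·Dx^3 + (-3 - 4·x + 48·x^2 + 64·x^3)·Dx^4  (order 4).
h: a_k = 0, -1, -2, 2/3, -11/12, 2, -1681/360, …
ICs: h(0) = 0, h′(0) = -1, h′′(0) = -4, h′′′(0) = 4.

f: a_k = 0, -2, 0, 1/3, 0, -1/60, 0, …
g: a_k = -1, -2, 2, -4, 10, -28, 84, …
f+g: L₀ = lclm(L_f,L_g), ord ≤ 2+1.
h=∫₀ˣh₀: take L = L₀·Dx.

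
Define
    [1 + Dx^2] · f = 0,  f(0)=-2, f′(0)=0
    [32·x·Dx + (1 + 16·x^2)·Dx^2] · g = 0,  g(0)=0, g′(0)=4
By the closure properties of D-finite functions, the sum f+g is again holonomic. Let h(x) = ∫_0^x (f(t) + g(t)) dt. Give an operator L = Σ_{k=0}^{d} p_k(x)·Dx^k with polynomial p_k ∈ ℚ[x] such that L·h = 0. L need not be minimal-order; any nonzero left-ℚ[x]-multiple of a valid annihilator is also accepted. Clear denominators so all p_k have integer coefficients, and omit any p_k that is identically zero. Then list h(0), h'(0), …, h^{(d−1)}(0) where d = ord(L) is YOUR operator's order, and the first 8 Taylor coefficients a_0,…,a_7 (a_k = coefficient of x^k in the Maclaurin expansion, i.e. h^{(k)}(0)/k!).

L = (-6112·x + 99328·x^3 + 8192·x^5)·Dx^2 + (-31 + 1072·x^2 + 25344·x^4 + 4096·x^6)·Dx^3 + (-6112·x + 99328·x^3 + 8192·x^5)·Dx^4 + (-31 + 1072·x^2 + 25344·x^4 + 4096·x^6)·Dx^5  (order 5).
h: a_k = 0, -2, 2, 1/3, -16/3, -1/60, 512/15, 1/2520, …
ICs: h(0) = 0, h′(0) = -2, h′′(0) = 4, h′′′(0) = 2, h′′′′(0) = -128.

f: a_k = -2, 0, 1, 0, -1/12, 0, 1/360, 0, …
g: a_k = 0, 4, 0, -64/3, 0, 1024/5, 0, -16384/7, …
Weyl lclm of L_f,L_g ⇒ L₀ (ord ≤ 4).
∫: right-multiply L₀ by Dx.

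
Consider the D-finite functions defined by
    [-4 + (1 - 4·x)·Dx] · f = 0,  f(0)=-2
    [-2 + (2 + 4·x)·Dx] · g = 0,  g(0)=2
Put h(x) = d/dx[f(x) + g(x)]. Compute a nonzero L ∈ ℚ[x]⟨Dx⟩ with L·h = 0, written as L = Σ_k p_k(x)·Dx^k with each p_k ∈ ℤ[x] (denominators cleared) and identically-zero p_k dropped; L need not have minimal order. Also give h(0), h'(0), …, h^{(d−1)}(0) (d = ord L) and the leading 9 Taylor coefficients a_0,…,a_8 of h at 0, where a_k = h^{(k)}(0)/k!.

f: a_k = -2, -8, -32, -128, -512, -2048, -8192, -32768, -131072, …
g: a_k = 2, 2, -1, 1, -5/4, 7/4, -21/8, 33/8, -429/64, …
L₀ := lclm(L_f,L_g); ord L₀ ≤ 1+1.
h₀' ⇒ L via d/dx closure of L₀.
L = (-40 - 32·x) + (-31 - 136·x - 112·x^2)·Dx + (3 - 2·x - 32·x^2 - 32·x^3)·Dx^2  (order 2).
h: a_k = -6, -66, -381, -2053, -40925/4, -196671/4, -1834777/8, -8389037/8, -301983453/64, …
ICs: h(0) = -6, h′(0) = -66.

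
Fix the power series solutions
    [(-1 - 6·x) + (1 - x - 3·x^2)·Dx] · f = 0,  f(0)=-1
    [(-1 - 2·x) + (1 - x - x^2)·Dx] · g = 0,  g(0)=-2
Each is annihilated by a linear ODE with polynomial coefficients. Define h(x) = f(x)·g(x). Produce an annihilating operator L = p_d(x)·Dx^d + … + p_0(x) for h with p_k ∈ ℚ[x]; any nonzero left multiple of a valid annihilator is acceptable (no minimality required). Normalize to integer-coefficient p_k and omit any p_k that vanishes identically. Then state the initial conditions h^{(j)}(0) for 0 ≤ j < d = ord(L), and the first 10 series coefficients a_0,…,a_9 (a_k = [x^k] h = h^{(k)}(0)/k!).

f: a_k = -1, -1, -4, -7, -19, -40, -97, -217, -508, -1159, …
g: a_k = -2, -2, -4, -6, -10, -16, -26, -42, -68, -110, …
h₀=f·g: eliminate ⇒ L₀, order ≤ 1·1.
L = (-2 - 6·x + 12·x^2 + 12·x^3) + (1 - 2·x - 3·x^2 + 4·x^3 + 3·x^4)·Dx  (order 1).
h: a_k = 2, 4, 14, 32, 84, 196, 474, 1104, 2594, 6016, …
ICs: h(0) = 2.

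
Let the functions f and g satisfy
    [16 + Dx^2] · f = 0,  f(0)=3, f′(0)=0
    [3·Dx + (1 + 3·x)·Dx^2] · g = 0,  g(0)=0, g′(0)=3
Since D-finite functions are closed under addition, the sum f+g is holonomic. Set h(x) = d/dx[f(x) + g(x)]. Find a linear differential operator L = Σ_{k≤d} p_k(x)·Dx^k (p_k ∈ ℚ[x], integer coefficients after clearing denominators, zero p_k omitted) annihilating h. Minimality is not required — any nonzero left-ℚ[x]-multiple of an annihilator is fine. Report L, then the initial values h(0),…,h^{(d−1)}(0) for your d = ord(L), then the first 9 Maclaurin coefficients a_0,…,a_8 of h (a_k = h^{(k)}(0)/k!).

L = (1680 + 2304·x + 3456·x^2) + (272 + 1584·x + 3456·x^2 + 3456·x^3)·Dx + (105 + 144·x + 216·x^2)·Dx^2 + (17 + 99·x + 216·x^2 + 216·x^3)·Dx^3  (order 3).
h: a_k = 3, -57, 27, 47, 243, -4157/5, 2187, -684809/105, 19683, …
ICs: h(0) = 3, h′(0) = -57, h′′(0) = 54.

f: a_k = 3, 0, -24, 0, 32, 0, -256/15, 0, 512/105, …
g: a_k = 0, 3, -9/2, 9, -81/4, 243/5, -243/2, 2187/7, -6561/8, …
f+g: L₀ = lclm(L_f,L_g), ord ≤ 2+2.
h=h₀': d/dx-closure on L₀ ⇒ L.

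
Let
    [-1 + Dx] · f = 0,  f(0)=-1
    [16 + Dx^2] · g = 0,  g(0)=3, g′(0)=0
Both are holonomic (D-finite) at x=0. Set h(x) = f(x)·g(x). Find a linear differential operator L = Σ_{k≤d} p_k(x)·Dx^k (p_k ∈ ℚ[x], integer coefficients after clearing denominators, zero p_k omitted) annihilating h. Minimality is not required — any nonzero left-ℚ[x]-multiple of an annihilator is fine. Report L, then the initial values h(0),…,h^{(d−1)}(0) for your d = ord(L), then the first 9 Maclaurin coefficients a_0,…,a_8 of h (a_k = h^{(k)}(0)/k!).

f: a_k = -1, -1, -1/2, -1/6, -1/24, -1/120, -1/720, -1/5040, -1/40320, …
g: a_k = 3, 0, -24, 0, 32, 0, -256/15, 0, 512/105, …
Product ⇒ symmetric product L₀, ord ≤ 2.
L = 17 - 2·Dx + Dx^2  (order 2).
h: a_k = -3, -3, 45/2, 47/2, -161/8, -1121/40, 33/16, 20047/1680, 31679/13440, …
ICs: h(0) = -3, h′(0) = -3.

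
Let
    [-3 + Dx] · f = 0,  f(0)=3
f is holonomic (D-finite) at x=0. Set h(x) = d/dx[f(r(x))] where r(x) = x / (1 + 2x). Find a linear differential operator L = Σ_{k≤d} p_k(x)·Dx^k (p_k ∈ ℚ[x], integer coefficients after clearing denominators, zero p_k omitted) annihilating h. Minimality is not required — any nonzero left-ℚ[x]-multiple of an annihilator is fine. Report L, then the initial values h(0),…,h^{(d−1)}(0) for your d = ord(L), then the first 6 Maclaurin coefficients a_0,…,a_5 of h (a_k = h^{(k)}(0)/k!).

L = (-1 - 8·x) + (-1 - 4·x - 4·x^2)·Dx  (order 1).
h: a_k = 9, -9, -27/2, 153/2, -1557/8, 14229/40, …
ICs: h(0) = 9.

f: a_k = 3, 9, 27/2, 27/2, 81/8, 243/40, …
L₀ from L_f via x↦r, Dx↦r'^{-1}Dx.
Differentiate: ansatz ord ≤ ord L₀ ⇒ L.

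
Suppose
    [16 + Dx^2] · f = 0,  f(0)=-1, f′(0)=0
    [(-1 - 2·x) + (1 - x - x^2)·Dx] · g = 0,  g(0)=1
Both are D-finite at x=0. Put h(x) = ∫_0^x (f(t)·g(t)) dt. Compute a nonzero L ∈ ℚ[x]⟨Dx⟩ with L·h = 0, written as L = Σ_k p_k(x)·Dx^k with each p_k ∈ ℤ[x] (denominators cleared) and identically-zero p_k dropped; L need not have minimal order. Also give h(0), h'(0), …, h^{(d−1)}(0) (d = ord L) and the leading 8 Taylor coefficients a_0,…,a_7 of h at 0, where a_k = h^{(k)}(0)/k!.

L = (-14 + 16·x + 16·x^2)·Dx + (2 + 4·x)·Dx^2 + (-1 + x + x^2)·Dx^3  (order 3).
h: a_k = 0, -1, -1/2, 2, 5/4, 1/15, 8/9, 73/45, …
ICs: h(0) = 0, h′(0) = -1, h′′(0) = -1.

f: a_k = -1, 0, 8, 0, -32/3, 0, 256/45, 0, …
g: a_k = 1, 1, 2, 3, 5, 8, 13, 21, …
h₀=f·g: eliminate ⇒ L₀, order ≤ 2·1.
∫: right-multiply L₀ by Dx.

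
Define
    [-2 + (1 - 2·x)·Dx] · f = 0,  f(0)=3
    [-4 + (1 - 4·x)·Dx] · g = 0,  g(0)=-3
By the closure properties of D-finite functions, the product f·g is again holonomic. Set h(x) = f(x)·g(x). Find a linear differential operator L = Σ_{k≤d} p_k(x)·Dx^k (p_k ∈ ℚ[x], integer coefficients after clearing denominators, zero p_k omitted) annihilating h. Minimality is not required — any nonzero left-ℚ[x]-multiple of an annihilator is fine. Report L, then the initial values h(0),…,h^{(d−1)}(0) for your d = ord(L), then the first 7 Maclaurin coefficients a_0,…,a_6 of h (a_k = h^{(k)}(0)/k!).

f: a_k = 3, 6, 12, 24, 48, 96, 192, …
g: a_k = -3, -12, -48, -192, -768, -3072, -12288, …
f·g: L₀ = L_f ⊗_s L_g, ord ≤ 1·1.
L = (-6 + 16·x) + (1 - 6·x + 8·x^2)·Dx  (order 1).
h: a_k = -9, -54, -252, -1080, -4464, -18144, -73152, …
ICs: h(0) = -9.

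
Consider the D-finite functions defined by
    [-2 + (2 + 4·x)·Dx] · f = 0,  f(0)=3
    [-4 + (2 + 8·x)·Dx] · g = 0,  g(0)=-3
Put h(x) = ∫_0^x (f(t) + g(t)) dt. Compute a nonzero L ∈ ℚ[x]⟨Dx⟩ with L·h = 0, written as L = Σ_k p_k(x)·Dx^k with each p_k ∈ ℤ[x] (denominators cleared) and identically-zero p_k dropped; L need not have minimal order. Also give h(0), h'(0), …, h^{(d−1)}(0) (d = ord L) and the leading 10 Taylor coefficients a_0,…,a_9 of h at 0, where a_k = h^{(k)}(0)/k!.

f: a_k = 3, 3, -3/2, 3/2, -15/8, 21/8, -63/16, 99/16, -1287/128, 2145/128, …
g: a_k = -3, -6, 6, -12, 30, -84, 252, -792, 2574, -8580, …
Weyl lclm of L_f,L_g ⇒ L₀ (ord ≤ 2).
Integrate: L := L₀·Dx.
L = -2·Dx + (3 + 8·x)·Dx^2 + (1 + 6·x + 8·x^2)·Dx^3  (order 3).
h: a_k = 0, 0, -3/2, 3/2, -21/8, 45/8, -217/16, 567/16, -12573/128, 36465/128, …
ICs: h(0) = 0, h′(0) = 0, h′′(0) = -3.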